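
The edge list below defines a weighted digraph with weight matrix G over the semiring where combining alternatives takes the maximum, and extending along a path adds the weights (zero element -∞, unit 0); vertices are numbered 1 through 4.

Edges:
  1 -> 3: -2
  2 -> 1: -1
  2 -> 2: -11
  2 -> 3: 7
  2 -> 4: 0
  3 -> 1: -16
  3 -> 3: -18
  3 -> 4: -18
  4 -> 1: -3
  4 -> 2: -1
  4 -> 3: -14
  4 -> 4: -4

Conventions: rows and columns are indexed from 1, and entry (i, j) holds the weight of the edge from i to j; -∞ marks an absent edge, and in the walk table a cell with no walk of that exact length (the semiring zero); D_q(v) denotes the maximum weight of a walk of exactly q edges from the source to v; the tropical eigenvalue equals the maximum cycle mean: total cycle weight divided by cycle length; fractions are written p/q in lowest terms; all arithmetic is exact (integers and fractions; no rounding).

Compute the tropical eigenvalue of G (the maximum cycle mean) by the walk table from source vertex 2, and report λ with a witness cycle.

q=0: [-∞, 0, -∞, -∞]
q=1: [-1, -11, 7, 0]
q=2: [-3, -1, -3, -4]
q=3: [-2, -5, 6, -1]
q=4: [-4, -2, 2, -5]
Optimal cycle mean attained by: cycle 2->4->2, total 0 + (-1), length 2.
Answer: λ = -1/2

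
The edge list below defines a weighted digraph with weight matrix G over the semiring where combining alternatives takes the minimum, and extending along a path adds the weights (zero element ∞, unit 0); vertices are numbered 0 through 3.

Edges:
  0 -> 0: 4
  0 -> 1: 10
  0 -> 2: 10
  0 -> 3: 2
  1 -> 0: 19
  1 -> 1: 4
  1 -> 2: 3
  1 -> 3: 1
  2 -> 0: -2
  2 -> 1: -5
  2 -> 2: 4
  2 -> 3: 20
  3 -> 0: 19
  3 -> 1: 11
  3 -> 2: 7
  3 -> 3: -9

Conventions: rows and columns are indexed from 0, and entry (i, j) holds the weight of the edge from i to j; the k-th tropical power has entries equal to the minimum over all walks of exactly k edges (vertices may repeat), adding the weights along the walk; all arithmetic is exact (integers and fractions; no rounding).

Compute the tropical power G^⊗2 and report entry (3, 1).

G^⊗2:
  [8, 5, 9, -7]
  [1, -2, 7, -8]
  [2, -1, -2, -4]
  [5, 2, -2, -18]
Key observation: the optimum is the walk 3->2->1, with weight 7 + (-5) = 2.
Optimal value attained by: walk 3->2->1.
Answer: (G^⊗2)[3][1] = 2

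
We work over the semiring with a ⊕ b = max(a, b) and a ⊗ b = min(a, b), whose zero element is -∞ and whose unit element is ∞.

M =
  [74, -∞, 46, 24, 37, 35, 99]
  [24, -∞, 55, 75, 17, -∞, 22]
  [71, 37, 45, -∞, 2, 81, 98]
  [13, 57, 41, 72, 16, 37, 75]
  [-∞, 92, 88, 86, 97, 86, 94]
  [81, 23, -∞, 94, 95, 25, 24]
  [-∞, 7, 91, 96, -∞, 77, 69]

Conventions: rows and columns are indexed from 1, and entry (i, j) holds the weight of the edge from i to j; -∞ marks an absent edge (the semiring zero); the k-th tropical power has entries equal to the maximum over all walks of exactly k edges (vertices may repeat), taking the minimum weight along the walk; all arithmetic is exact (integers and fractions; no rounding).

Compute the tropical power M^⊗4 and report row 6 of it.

M^⊗2:
  [74, 37, 91, 96, 37, 77, 74]
  [55, 57, 45, 72, 24, 55, 75]
  [81, 37, 91, 96, 81, 77, 71]
  [41, 57, 75, 75, 37, 75, 72]
  [81, 92, 91, 94, 97, 86, 94]
  [74, 92, 88, 86, 95, 86, 94]
  [77, 57, 69, 77, 77, 81, 91]
M^⊗3:
  [77, 57, 74, 77, 77, 81, 91]
  [55, 57, 75, 75, 55, 75, 72]
  [77, 81, 81, 81, 81, 81, 91]
  [75, 57, 72, 75, 75, 75, 75]
  [81, 92, 91, 94, 97, 86, 94]
  [81, 92, 91, 94, 95, 86, 94]
  [81, 77, 91, 91, 81, 77, 77]
M^⊗4:
  [81, 77, 91, 91, 81, 77, 77]
  [75, 57, 72, 75, 75, 75, 75]
  [81, 81, 91, 91, 81, 81, 81]
  [75, 75, 75, 75, 75, 75, 75]
  [81, 92, 91, 94, 97, 86, 94]
  [81, 92, 91, 94, 95, 86, 94]
  [77, 81, 81, 81, 81, 81, 91]
Answer: row 6 of M^⊗4 = [81, 92, 91, 94, 95, 86, 94]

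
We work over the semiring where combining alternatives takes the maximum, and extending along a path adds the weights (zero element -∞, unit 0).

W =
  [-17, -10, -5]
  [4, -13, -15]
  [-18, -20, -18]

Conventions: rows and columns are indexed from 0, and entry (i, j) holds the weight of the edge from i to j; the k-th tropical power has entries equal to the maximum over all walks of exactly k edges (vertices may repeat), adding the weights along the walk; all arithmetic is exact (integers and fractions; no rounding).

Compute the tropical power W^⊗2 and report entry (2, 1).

W^⊗2:
  [-6, -23, -22]
  [-9, -6, -1]
  [-16, -28, -23]
Key observation: the optimum is the walk 2->0->1, with weight (-18) + (-10) = -28.
Optimal value attained by: walk 2->0->1.
Answer: (W^⊗2)[2][1] = -28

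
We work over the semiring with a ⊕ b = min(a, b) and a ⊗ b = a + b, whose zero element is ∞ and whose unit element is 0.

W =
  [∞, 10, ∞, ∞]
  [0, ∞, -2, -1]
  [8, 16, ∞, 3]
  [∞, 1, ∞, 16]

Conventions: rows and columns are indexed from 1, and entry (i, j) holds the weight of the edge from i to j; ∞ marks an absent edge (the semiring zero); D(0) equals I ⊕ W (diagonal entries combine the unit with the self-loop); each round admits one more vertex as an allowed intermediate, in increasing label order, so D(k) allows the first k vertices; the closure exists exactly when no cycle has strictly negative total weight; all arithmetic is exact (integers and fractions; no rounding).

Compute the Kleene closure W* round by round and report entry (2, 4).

D(0):
  [0, 10, ∞, ∞]
  [0, 0, -2, -1]
  [8, 16, 0, 3]
  [∞, 1, ∞, 0]
D(1):
  [0, 10, ∞, ∞]
  [0, 0, -2, -1]
  [8, 16, 0, 3]
  [∞, 1, ∞, 0]
D(2):
  [0, 10, 8, 9]
  [0, 0, -2, -1]
  [8, 16, 0, 3]
  [1, 1, -1, 0]
D(3):
  [0, 10, 8, 9]
  [0, 0, -2, -1]
  [8, 16, 0, 3]
  [1, 1, -1, 0]
D(4):
  [0, 10, 8, 9]
  [0, 0, -2, -1]
  [4, 4, 0, 3]
  [1, 1, -1, 0]
Answer: W*[2][4] = -1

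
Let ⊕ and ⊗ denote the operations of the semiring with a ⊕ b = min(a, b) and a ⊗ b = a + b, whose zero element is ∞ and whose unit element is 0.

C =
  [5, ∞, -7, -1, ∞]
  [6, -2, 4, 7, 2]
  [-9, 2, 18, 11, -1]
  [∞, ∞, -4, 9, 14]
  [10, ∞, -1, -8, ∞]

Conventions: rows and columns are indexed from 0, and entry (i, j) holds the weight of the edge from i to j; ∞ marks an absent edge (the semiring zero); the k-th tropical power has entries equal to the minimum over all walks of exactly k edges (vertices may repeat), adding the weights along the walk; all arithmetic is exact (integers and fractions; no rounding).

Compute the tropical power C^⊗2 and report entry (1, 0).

C^⊗2:
  [-16, -5, -5, 4, -8]
  [-5, -4, -1, -6, 0]
  [-4, 0, -16, -10, 4]
  [-13, -2, 5, 6, -5]
  [-10, 1, -12, 1, -2]
Key observation: the optimum is the walk 1->2->0, with weight 4 + (-9) = -5.
Optimal value attained by: walk 1->2->0.
Answer: (C^⊗2)[1][0] = -5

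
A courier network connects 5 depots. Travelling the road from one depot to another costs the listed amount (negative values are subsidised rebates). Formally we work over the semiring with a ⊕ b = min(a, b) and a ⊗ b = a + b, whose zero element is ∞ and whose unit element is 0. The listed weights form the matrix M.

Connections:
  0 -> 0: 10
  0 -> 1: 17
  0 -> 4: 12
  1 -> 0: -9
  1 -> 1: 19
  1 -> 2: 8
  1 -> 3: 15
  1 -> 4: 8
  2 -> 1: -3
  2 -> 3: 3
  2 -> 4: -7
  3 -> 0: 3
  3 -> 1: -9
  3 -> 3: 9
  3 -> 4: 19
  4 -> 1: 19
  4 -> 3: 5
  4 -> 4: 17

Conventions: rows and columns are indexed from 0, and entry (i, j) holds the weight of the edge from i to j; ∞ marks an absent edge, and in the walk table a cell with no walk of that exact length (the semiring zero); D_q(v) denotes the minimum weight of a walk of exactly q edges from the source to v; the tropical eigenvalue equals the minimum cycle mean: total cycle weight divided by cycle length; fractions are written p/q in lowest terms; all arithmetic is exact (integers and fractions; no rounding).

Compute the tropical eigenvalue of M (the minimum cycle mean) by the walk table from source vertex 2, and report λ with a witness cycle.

q=0: [∞, ∞, 0, ∞, ∞]
q=1: [∞, -3, ∞, 3, -7]
q=2: [-12, -6, 5, -2, 5]
q=3: [-15, -11, 2, 7, -2]
q=4: [-20, -2, -3, 3, -5]
q=5: [-11, -6, 6, 0, -10]
Optimal cycle mean attained by: cycle 1->2->4->3->1, total 8 + (-7) + 5 + (-9), length 4.
Answer: λ = -3/4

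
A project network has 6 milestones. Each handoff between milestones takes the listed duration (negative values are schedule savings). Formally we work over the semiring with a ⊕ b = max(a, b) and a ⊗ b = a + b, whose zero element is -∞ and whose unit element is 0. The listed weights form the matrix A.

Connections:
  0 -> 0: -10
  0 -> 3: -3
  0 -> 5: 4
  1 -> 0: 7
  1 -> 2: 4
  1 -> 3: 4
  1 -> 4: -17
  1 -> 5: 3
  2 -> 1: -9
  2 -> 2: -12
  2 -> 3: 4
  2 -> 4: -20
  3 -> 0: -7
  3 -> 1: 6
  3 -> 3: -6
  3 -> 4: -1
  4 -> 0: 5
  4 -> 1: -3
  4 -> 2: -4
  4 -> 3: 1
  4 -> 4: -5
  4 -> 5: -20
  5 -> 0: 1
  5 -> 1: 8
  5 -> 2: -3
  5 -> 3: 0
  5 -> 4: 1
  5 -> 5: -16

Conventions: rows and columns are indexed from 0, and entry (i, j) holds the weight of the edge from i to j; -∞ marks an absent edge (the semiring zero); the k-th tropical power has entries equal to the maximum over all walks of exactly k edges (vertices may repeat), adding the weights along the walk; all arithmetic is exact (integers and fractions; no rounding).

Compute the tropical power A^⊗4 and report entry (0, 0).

A^⊗2:
  [5, 12, 1, 4, 5, -6]
  [4, 11, 0, 8, 4, 11]
  [-2, 10, -5, -2, 3, -6]
  [13, 0, 10, 10, -6, 9]
  [4, 7, 1, 2, 0, 9]
  [15, 6, 12, 12, -1, 11]
A^⊗3:
  [19, 10, 16, 16, 3, 15]
  [18, 19, 15, 15, 12, 14]
  [17, 4, 14, 14, -2, 13]
  [10, 17, 6, 14, 10, 17]
  [14, 17, 11, 11, 10, 10]
  [13, 19, 10, 16, 12, 19]
A^⊗4:
  [17, 23, 14, 20, 16, 23]
  [26, 22, 23, 23, 15, 22]
  [14, 21, 10, 18, 14, 21]
  [24, 25, 21, 21, 18, 20]
  [24, 18, 21, 21, 11, 20]
  [26, 27, 23, 23, 20, 22]
Key observation: the optimum is the walk 0->5->3->1->0, with weight 4 + 0 + 6 + 7 = 17.
Optimal value attained by: walk 0->5->3->1->0.
Answer: (A^⊗4)[0][0] = 17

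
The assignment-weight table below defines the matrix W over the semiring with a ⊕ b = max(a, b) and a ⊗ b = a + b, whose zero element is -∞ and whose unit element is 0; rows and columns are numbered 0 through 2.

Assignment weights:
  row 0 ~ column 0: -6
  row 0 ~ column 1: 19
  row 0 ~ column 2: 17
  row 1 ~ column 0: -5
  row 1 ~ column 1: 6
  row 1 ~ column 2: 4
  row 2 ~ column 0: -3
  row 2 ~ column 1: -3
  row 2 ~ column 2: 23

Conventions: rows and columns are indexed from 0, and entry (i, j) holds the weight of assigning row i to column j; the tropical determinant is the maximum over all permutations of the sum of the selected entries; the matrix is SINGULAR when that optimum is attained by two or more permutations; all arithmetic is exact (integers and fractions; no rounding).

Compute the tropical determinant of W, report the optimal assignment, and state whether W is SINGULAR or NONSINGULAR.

σ = (0, 1, 2): (-6) + 6 + 23 = 23
σ = (0, 2, 1): (-6) + 4 + (-3) = -5
σ = (1, 0, 2): 19 + (-5) + 23 = 37
σ = (1, 2, 0): 19 + 4 + (-3) = 20
σ = (2, 0, 1): 17 + (-5) + (-3) = 9
σ = (2, 1, 0): 17 + 6 + (-3) = 20
Optimal value attained by: σ = (1, 0, 2).
Answer: det⊕(W) = 37; verdict: NONSINGULAR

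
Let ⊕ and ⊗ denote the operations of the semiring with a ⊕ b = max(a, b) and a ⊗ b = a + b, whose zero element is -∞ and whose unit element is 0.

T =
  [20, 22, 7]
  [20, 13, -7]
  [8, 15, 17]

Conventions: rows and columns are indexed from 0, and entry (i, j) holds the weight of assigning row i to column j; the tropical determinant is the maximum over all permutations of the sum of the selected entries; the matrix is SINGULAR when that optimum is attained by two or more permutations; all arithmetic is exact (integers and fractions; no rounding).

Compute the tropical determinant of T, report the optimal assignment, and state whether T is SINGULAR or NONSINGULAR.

σ = (0, 1, 2): 20 + 13 + 17 = 50
σ = (0, 2, 1): 20 + (-7) + 15 = 28
σ = (1, 0, 2): 22 + 20 + 17 = 59
σ = (1, 2, 0): 22 + (-7) + 8 = 23
σ = (2, 0, 1): 7 + 20 + 15 = 42
σ = (2, 1, 0): 7 + 13 + 8 = 28
Optimal value attained by: σ = (1, 0, 2).
Answer: det⊕(T) = 59; verdict: NONSINGULAR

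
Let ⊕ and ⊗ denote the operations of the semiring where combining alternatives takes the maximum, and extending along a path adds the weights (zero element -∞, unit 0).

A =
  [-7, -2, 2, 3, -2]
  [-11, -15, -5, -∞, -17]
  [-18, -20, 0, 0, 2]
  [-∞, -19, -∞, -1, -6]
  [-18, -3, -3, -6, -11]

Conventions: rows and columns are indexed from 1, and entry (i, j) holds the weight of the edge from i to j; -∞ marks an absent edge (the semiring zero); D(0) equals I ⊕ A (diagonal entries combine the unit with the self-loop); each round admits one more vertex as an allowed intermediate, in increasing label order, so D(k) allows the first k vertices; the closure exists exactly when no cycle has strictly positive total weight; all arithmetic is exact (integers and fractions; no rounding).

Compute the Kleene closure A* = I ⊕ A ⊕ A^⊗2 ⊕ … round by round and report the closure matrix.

D(0):
  [0, -2, 2, 3, -2]
  [-11, 0, -5, -∞, -17]
  [-18, -20, 0, 0, 2]
  [-∞, -19, -∞, 0, -6]
  [-18, -3, -3, -6, 0]
D(1):
  [0, -2, 2, 3, -2]
  [-11, 0, -5, -8, -13]
  [-18, -20, 0, 0, 2]
  [-∞, -19, -∞, 0, -6]
  [-18, -3, -3, -6, 0]
D(2):
  [0, -2, 2, 3, -2]
  [-11, 0, -5, -8, -13]
  [-18, -20, 0, 0, 2]
  [-30, -19, -24, 0, -6]
  [-14, -3, -3, -6, 0]
D(3):
  [0, -2, 2, 3, 4]
  [-11, 0, -5, -5, -3]
  [-18, -20, 0, 0, 2]
  [-30, -19, -24, 0, -6]
  [-14, -3, -3, -3, 0]
D(4):
  [0, -2, 2, 3, 4]
  [-11, 0, -5, -5, -3]
  [-18, -19, 0, 0, 2]
  [-30, -19, -24, 0, -6]
  [-14, -3, -3, -3, 0]
D(5):
  [0, 1, 2, 3, 4]
  [-11, 0, -5, -5, -3]
  [-12, -1, 0, 0, 2]
  [-20, -9, -9, 0, -6]
  [-14, -3, -3, -3, 0]
Answer: A* = [[0, 1, 2, 3, 4], [-11, 0, -5, -5, -3], [-12, -1, 0, 0, 2], [-20, -9, -9, 0, -6], [-14, -3, -3, -3, 0]]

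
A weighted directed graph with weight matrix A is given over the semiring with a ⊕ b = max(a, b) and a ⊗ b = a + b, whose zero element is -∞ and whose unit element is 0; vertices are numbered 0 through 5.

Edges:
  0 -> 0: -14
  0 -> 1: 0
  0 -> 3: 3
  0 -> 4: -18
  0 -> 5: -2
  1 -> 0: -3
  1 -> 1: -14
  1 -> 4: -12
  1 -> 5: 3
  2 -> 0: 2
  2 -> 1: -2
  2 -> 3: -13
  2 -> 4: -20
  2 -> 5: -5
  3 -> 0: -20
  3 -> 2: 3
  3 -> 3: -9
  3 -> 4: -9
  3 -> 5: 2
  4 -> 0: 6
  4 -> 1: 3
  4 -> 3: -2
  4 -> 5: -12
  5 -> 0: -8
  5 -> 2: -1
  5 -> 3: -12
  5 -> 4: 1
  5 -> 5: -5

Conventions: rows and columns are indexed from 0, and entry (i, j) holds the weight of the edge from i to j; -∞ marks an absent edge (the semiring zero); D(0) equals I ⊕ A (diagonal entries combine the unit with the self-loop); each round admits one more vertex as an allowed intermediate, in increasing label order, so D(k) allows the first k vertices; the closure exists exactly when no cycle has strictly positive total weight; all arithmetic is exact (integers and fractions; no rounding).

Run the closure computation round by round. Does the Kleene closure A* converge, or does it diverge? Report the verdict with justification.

D(0):
  [0, 0, -∞, 3, -18, -2]
  [-3, 0, -∞, -∞, -12, 3]
  [2, -2, 0, -13, -20, -5]
  [-20, -∞, 3, 0, -9, 2]
  [6, 3, -∞, -2, 0, -12]
  [-8, -∞, -1, -12, 1, 0]
D(1):
  [0, 0, -∞, 3, -18, -2]
  [-3, 0, -∞, 0, -12, 3]
  [2, 2, 0, 5, -16, 0]
  [-20, -20, 3, 0, -9, 2]
  [6, 6, -∞, 9, 0, 4]
  [-8, -8, -1, -5, 1, 0]
D(2):
  [0, 0, -∞, 3, -12, 3]
  [-3, 0, -∞, 0, -12, 3]
  [2, 2, 0, 5, -10, 5]
  [-20, -20, 3, 0, -9, 2]
  [6, 6, -∞, 9, 0, 9]
  [-8, -8, -1, -5, 1, 0]
Detection: at round 3, diagonal entry (3, 3) turns strictly positive.
Key observation: the cycle 3->2->0->3 has total weight 3 + 2 + 3, which is strictly positive.
Answer: DIVERGES — positive cycle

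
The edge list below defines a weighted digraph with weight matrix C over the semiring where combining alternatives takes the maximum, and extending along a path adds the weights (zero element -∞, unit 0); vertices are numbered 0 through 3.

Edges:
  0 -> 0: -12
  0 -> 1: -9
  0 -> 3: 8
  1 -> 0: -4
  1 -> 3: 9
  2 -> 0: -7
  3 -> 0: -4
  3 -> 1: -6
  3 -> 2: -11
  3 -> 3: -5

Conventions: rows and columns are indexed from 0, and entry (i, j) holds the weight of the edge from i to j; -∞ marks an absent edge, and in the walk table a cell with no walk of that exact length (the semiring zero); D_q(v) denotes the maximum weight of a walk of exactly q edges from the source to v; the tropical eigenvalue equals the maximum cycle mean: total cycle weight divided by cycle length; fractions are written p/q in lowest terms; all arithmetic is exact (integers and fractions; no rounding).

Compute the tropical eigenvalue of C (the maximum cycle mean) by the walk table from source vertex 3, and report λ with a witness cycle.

q=0: [-∞, -∞, -∞, 0]
q=1: [-4, -6, -11, -5]
q=2: [-9, -11, -16, 4]
q=3: [0, -2, -7, -1]
q=4: [-5, -7, -12, 8]
Optimal cycle mean attained by: cycle 0->3->0, total 8 + (-4), length 2.
Answer: λ = 2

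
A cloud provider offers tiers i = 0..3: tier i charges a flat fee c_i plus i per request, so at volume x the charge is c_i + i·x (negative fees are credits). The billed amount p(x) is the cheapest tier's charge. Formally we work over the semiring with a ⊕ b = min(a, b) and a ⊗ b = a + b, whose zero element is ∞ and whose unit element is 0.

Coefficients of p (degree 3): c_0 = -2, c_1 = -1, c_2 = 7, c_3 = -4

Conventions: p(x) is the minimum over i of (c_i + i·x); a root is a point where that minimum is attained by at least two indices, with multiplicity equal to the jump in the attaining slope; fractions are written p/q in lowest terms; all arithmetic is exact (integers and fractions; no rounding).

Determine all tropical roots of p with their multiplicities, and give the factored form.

hull edge (i=0, c=-2) to (i=3, c=-4): slope -2/3, span 3
Factored form: p(x) = -4 ⊗ (x ⊕ 2/3) ⊗ (x ⊕ 2/3) ⊗ (x ⊕ 2/3)
Answer: roots = 2/3 (mult 3)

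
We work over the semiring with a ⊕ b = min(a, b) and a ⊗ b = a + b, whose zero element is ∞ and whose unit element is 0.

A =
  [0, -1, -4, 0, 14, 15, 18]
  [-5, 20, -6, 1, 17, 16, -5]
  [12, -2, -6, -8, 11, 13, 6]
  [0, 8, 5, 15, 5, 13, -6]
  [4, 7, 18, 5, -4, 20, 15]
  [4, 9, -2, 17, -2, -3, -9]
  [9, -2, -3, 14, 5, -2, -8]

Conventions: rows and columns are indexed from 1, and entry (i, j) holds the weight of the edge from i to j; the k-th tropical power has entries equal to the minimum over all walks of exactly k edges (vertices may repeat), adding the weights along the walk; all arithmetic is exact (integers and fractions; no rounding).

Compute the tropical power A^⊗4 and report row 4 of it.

A^⊗2:
  [-6, -6, -10, -12, 5, 9, -6]
  [-5, -8, -12, -14, 0, -7, -13]
  [-8, -8, -12, -14, -3, 4, -14]
  [0, -8, -9, -3, -1, -8, -14]
  [0, 3, 0, 1, -8, 13, -1]
  [0, -11, -12, -10, -6, -11, -17]
  [-7, -10, -11, -11, -4, -10, -16]
A^⊗3:
  [-12, -12, -16, -18, -7, -8, -18]
  [-14, -15, -18, -20, -9, -15, -21]
  [-14, -16, -18, -20, -9, -16, -22]
  [-13, -16, -17, -17, -10, -16, -22]
  [-4, -3, -6, -8, -12, -3, -9]
  [-16, -19, -20, -20, -13, -19, -25]
  [-15, -18, -19, -19, -12, -18, -24]
A^⊗4:
  [-18, -20, -22, -24, -13, -20, -26]
  [-20, -23, -24, -26, -17, -23, -29]
  [-21, -24, -25, -26, -18, -24, -30]
  [-21, -24, -25, -25, -18, -24, -30]
  [-8, -11, -12, -14, -16, -11, -17]
  [-24, -27, -28, -28, -21, -27, -33]
  [-23, -26, -27, -27, -20, -26, -32]
Answer: row 4 of A^⊗4 = [-21, -24, -25, -25, -18, -24, -30]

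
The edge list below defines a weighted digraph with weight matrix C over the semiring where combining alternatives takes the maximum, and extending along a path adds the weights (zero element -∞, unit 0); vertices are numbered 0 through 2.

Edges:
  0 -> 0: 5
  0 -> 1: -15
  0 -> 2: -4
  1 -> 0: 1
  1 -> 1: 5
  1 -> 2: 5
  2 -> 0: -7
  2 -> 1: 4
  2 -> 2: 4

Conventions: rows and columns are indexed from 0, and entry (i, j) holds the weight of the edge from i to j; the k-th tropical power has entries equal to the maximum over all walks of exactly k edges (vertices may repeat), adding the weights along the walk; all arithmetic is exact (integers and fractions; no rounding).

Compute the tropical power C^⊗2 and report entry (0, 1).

C^⊗2:
  [10, 0, 1]
  [6, 10, 10]
  [5, 9, 9]
Key observation: the optimum is the walk 0->2->1, with weight (-4) + 4 = 0.
Optimal value attained by: walk 0->2->1.
Answer: (C^⊗2)[0][1] = 0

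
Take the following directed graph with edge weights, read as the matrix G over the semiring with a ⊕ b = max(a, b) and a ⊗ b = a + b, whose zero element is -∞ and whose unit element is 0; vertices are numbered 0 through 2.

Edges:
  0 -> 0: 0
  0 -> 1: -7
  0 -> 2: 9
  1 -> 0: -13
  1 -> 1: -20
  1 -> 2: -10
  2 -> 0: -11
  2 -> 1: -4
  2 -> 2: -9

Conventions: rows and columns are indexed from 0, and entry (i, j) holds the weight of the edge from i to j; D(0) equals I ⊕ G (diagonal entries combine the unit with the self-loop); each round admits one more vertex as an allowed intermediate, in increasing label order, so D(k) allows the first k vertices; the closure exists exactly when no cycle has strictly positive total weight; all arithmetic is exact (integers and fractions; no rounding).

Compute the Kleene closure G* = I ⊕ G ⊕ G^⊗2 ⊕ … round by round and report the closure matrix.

D(0):
  [0, -7, 9]
  [-13, 0, -10]
  [-11, -4, 0]
D(1):
  [0, -7, 9]
  [-13, 0, -4]
  [-11, -4, 0]
D(2):
  [0, -7, 9]
  [-13, 0, -4]
  [-11, -4, 0]
D(3):
  [0, 5, 9]
  [-13, 0, -4]
  [-11, -4, 0]
Answer: G* = [[0, 5, 9], [-13, 0, -4], [-11, -4, 0]]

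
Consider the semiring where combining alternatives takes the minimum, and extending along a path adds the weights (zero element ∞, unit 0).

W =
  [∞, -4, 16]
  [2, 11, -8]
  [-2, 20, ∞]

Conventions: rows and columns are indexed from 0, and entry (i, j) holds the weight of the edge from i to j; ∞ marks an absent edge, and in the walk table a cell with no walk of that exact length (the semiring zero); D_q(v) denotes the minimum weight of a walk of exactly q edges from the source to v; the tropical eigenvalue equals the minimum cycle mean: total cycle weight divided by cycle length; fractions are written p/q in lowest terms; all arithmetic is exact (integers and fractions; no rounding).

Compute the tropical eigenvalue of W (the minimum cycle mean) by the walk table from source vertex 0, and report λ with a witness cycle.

q=0: [0, ∞, ∞]
q=1: [∞, -4, 16]
q=2: [-2, 7, -12]
q=3: [-14, -6, -1]
Optimal cycle mean attained by: cycle 0->1->2->0, total (-4) + (-8) + (-2), length 3.
Answer: λ = -14/3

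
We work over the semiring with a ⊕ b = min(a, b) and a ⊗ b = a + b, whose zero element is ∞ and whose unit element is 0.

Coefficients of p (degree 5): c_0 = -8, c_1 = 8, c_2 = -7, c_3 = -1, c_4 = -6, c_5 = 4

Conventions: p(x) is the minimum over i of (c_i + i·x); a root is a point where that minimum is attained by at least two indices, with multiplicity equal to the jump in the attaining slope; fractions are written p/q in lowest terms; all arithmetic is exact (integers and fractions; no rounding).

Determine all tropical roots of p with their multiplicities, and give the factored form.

hull edge (i=0, c=-8) to (i=4, c=-6): slope 1/2, span 4
hull edge (i=4, c=-6) to (i=5, c=4): slope 10, span 1
Factored form: p(x) = 4 ⊗ (x ⊕ (-10)) ⊗ (x ⊕ (-1/2)) ⊗ (x ⊕ (-1/2)) ⊗ (x ⊕ (-1/2)) ⊗ (x ⊕ (-1/2))
Answer: roots = -10 (mult 1), -1/2 (mult 4)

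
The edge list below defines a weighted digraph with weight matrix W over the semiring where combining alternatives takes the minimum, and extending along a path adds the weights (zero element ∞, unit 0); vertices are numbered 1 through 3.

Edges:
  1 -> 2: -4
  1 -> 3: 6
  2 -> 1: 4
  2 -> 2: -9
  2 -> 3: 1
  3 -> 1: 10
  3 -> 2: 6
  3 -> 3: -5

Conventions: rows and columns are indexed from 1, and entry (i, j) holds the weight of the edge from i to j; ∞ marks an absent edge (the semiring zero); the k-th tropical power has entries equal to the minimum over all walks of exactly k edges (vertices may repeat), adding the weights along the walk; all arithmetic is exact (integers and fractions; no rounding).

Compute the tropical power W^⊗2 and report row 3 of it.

W^⊗2:
  [0, -13, -3]
  [-5, -18, -8]
  [5, -3, -10]
Answer: row 3 of W^⊗2 = [5, -3, -10]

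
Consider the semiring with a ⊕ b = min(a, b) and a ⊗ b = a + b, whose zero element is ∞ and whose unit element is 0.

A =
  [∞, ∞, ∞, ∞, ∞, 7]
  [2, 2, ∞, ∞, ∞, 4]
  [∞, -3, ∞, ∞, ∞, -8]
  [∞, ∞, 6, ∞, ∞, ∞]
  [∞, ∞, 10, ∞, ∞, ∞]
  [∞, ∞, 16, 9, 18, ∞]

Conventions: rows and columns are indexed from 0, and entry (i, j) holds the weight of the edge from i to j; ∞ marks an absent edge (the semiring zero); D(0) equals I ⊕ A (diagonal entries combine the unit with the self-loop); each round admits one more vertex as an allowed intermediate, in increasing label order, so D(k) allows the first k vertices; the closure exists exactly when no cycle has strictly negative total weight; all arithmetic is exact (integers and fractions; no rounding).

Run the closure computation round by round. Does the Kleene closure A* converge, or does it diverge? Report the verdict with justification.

D(0):
  [0, ∞, ∞, ∞, ∞, 7]
  [2, 0, ∞, ∞, ∞, 4]
  [∞, -3, 0, ∞, ∞, -8]
  [∞, ∞, 6, 0, ∞, ∞]
  [∞, ∞, 10, ∞, 0, ∞]
  [∞, ∞, 16, 9, 18, 0]
D(1):
  [0, ∞, ∞, ∞, ∞, 7]
  [2, 0, ∞, ∞, ∞, 4]
  [∞, -3, 0, ∞, ∞, -8]
  [∞, ∞, 6, 0, ∞, ∞]
  [∞, ∞, 10, ∞, 0, ∞]
  [∞, ∞, 16, 9, 18, 0]
D(2):
  [0, ∞, ∞, ∞, ∞, 7]
  [2, 0, ∞, ∞, ∞, 4]
  [-1, -3, 0, ∞, ∞, -8]
  [∞, ∞, 6, 0, ∞, ∞]
  [∞, ∞, 10, ∞, 0, ∞]
  [∞, ∞, 16, 9, 18, 0]
D(3):
  [0, ∞, ∞, ∞, ∞, 7]
  [2, 0, ∞, ∞, ∞, 4]
  [-1, -3, 0, ∞, ∞, -8]
  [5, 3, 6, 0, ∞, -2]
  [9, 7, 10, ∞, 0, 2]
  [15, 13, 16, 9, 18, 0]
D(4):
  [0, ∞, ∞, ∞, ∞, 7]
  [2, 0, ∞, ∞, ∞, 4]
  [-1, -3, 0, ∞, ∞, -8]
  [5, 3, 6, 0, ∞, -2]
  [9, 7, 10, ∞, 0, 2]
  [14, 12, 15, 9, 18, 0]
D(5):
  [0, ∞, ∞, ∞, ∞, 7]
  [2, 0, ∞, ∞, ∞, 4]
  [-1, -3, 0, ∞, ∞, -8]
  [5, 3, 6, 0, ∞, -2]
  [9, 7, 10, ∞, 0, 2]
  [14, 12, 15, 9, 18, 0]
D(6):
  [0, 19, 22, 16, 25, 7]
  [2, 0, 19, 13, 22, 4]
  [-1, -3, 0, 1, 10, -8]
  [5, 3, 6, 0, 16, -2]
  [9, 7, 10, 11, 0, 2]
  [14, 12, 15, 9, 18, 0]
Key observation: every diagonal entry stays at the unit through all rounds, so no improving cycle exists.
Answer: CONVERGES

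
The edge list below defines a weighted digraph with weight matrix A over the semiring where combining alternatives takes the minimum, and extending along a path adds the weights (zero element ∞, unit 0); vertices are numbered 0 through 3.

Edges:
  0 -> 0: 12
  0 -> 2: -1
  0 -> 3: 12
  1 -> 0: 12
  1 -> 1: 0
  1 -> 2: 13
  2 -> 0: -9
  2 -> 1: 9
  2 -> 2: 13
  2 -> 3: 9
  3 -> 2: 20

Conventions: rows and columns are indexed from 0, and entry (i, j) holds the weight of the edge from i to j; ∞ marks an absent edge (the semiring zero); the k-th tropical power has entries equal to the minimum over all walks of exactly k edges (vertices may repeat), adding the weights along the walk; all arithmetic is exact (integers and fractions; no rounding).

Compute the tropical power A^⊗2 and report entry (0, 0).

A^⊗2:
  [-10, 8, 11, 8]
  [4, 0, 11, 22]
  [3, 9, -10, 3]
  [11, 29, 33, 29]
Key observation: the optimum is the walk 0->2->0, with weight (-1) + (-9) = -10.
Optimal value attained by: walk 0->2->0.
Answer: (A^⊗2)[0][0] = -10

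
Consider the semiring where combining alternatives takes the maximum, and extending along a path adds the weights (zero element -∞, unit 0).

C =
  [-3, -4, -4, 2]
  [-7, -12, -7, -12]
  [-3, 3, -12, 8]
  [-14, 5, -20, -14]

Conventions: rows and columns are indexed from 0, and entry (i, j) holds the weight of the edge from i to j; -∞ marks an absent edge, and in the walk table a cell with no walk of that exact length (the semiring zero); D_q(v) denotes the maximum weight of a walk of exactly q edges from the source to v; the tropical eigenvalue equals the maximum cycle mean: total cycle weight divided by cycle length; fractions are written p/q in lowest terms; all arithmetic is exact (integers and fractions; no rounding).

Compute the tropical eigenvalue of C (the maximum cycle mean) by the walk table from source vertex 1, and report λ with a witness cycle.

q=0: [-∞, 0, -∞, -∞]
q=1: [-7, -12, -7, -12]
q=2: [-10, -4, -11, 1]
q=3: [-11, 6, -11, -3]
q=4: [-1, 2, -1, -3]
Optimal cycle mean attained by: cycle 1->2->3->1, total (-7) + 8 + 5, length 3.
Answer: λ = 2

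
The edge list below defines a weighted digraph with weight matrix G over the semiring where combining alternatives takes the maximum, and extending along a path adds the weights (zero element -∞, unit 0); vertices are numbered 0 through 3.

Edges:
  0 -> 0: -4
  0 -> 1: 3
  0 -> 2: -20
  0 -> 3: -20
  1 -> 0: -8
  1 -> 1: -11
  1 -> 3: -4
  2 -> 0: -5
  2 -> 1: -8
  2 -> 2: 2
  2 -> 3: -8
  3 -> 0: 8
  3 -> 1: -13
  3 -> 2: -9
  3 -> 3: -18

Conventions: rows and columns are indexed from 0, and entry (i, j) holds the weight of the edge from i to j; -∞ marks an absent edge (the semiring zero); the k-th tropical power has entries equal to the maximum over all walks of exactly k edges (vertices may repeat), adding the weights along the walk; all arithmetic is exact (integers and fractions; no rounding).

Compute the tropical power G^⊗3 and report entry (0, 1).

G^⊗2:
  [-5, -1, -18, -1]
  [4, -5, -13, -15]
  [0, -2, 4, -6]
  [4, 11, -7, -12]
G^⊗3:
  [7, -2, -10, -5]
  [0, 7, -11, -9]
  [2, 3, 6, -4]
  [3, 7, -5, 7]
Key observation: the optimum is the walk 0->1->0->1, with weight 3 + (-8) + 3 = -2.
Optimal value attained by: walk 0->1->0->1.
Answer: (G^⊗3)[0][1] = -2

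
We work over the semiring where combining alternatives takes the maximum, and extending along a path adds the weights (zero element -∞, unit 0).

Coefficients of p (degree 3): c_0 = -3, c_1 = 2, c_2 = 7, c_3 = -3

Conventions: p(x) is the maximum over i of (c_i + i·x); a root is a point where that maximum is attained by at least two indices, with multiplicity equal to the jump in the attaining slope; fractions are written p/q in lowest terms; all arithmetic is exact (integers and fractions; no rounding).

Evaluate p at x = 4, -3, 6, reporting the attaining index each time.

p(4) = max(-3+0·4=-3, 2+1·4=6, 7+2·4=15, -3+3·4=9) = 15 (attained by i=2)
p(-3) = max(-3+0·(-3)=-3, 2+1·(-3)=-1, 7+2·(-3)=1, -3+3·(-3)=-12) = 1 (attained by i=2)
p(6) = max(-3+0·6=-3, 2+1·6=8, 7+2·6=19, -3+3·6=15) = 19 (attained by i=2)
Answer: p(4) = 15; p(-3) = 1; p(6) = 19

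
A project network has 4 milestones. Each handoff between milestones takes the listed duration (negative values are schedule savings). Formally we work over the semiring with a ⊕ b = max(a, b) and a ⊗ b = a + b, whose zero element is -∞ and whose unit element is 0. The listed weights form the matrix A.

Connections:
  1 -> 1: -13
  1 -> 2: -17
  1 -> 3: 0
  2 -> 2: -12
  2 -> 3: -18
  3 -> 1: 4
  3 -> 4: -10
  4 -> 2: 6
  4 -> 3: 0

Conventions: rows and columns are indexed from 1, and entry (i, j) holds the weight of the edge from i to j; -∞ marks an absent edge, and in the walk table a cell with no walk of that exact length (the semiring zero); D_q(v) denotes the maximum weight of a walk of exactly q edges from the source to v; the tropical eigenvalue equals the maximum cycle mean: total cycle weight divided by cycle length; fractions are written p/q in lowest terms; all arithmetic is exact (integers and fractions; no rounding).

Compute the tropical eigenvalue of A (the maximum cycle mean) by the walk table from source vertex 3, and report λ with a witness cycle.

q=0: [-∞, -∞, 0, -∞]
q=1: [4, -∞, -∞, -10]
q=2: [-9, -4, 4, -∞]
q=3: [8, -16, -9, -6]
q=4: [-5, 0, 8, -19]
Optimal cycle mean attained by: cycle 1->3->1, total 0 + 4, length 2.
Answer: λ = 2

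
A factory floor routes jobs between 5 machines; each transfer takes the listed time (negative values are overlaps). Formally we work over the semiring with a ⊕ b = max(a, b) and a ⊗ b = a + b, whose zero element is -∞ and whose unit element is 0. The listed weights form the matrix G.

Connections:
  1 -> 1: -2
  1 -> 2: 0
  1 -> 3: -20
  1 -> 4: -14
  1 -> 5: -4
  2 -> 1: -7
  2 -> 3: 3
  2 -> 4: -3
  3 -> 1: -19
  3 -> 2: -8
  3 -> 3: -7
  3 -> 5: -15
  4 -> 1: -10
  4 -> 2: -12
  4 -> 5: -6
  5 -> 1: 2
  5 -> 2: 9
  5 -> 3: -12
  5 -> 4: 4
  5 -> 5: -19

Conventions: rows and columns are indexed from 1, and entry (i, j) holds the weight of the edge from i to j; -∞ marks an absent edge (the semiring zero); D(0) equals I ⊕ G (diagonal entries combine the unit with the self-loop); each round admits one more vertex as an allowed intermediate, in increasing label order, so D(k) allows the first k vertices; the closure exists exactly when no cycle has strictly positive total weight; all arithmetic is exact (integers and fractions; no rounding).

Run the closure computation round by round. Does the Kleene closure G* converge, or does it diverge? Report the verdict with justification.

D(0):
  [0, 0, -20, -14, -4]
  [-7, 0, 3, -3, -∞]
  [-19, -8, 0, -∞, -15]
  [-10, -12, -∞, 0, -6]
  [2, 9, -12, 4, 0]
D(1):
  [0, 0, -20, -14, -4]
  [-7, 0, 3, -3, -11]
  [-19, -8, 0, -33, -15]
  [-10, -10, -30, 0, -6]
  [2, 9, -12, 4, 0]
D(2):
  [0, 0, 3, -3, -4]
  [-7, 0, 3, -3, -11]
  [-15, -8, 0, -11, -15]
  [-10, -10, -7, 0, -6]
  [2, 9, 12, 6, 0]
D(3):
  [0, 0, 3, -3, -4]
  [-7, 0, 3, -3, -11]
  [-15, -8, 0, -11, -15]
  [-10, -10, -7, 0, -6]
  [2, 9, 12, 6, 0]
D(4):
  [0, 0, 3, -3, -4]
  [-7, 0, 3, -3, -9]
  [-15, -8, 0, -11, -15]
  [-10, -10, -7, 0, -6]
  [2, 9, 12, 6, 0]
D(5):
  [0, 5, 8, 2, -4]
  [-7, 0, 3, -3, -9]
  [-13, -6, 0, -9, -15]
  [-4, 3, 6, 0, -6]
  [2, 9, 12, 6, 0]
Key observation: every diagonal entry stays at the unit through all rounds, so no improving cycle exists.
Answer: CONVERGES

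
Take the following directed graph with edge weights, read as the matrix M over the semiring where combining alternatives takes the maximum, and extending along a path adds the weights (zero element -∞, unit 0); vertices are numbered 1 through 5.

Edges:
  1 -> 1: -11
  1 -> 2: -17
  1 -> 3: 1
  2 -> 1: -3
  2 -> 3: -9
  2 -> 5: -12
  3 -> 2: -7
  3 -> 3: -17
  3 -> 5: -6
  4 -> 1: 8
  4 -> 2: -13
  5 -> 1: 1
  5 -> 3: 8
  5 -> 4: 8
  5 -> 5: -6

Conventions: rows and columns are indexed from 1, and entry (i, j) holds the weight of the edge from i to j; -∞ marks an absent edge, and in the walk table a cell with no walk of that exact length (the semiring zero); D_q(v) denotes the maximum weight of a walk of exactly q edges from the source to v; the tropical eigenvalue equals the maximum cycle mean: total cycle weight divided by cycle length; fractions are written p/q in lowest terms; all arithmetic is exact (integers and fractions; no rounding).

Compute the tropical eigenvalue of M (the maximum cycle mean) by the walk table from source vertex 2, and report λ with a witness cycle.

q=0: [-∞, 0, -∞, -∞, -∞]
q=1: [-3, -∞, -9, -∞, -12]
q=2: [-11, -16, -2, -4, -15]
q=3: [4, -9, -7, -7, -8]
q=4: [1, -13, 5, 0, -13]
q=5: [8, -2, 2, -5, -1]
Optimal cycle mean attained by: cycle 1->3->5->4->1, total 1 + (-6) + 8 + 8, length 4.
Answer: λ = 11/4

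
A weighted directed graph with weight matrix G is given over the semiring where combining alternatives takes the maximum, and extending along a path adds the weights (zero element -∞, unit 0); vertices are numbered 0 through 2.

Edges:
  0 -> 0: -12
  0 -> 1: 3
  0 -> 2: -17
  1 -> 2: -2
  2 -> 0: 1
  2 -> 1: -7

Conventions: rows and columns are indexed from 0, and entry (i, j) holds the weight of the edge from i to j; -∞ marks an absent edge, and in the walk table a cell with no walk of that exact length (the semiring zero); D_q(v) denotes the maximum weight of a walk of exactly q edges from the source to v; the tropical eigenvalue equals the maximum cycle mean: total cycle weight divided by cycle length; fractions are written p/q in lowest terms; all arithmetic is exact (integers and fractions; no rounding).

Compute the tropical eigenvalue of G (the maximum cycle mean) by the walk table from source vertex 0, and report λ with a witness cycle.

q=0: [0, -∞, -∞]
q=1: [-12, 3, -17]
q=2: [-16, -9, 1]
q=3: [2, -6, -11]
Optimal cycle mean attained by: cycle 0->1->2->0, total 3 + (-2) + 1, length 3.
Answer: λ = 2/3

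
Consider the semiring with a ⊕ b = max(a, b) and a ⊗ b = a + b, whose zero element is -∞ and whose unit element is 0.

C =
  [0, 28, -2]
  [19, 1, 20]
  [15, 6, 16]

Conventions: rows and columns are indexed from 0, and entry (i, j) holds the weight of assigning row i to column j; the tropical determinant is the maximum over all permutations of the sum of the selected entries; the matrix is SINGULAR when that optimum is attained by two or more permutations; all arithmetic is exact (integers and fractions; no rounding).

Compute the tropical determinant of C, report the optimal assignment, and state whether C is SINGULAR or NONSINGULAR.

σ = (0, 1, 2): 0 + 1 + 16 = 17
σ = (0, 2, 1): 0 + 20 + 6 = 26
σ = (1, 0, 2): 28 + 19 + 16 = 63
σ = (1, 2, 0): 28 + 20 + 15 = 63
σ = (2, 0, 1): (-2) + 19 + 6 = 23
σ = (2, 1, 0): (-2) + 1 + 15 = 14
Optimal value attained by: σ = (1, 0, 2).
Answer: det⊕(C) = 63; verdict: SINGULAR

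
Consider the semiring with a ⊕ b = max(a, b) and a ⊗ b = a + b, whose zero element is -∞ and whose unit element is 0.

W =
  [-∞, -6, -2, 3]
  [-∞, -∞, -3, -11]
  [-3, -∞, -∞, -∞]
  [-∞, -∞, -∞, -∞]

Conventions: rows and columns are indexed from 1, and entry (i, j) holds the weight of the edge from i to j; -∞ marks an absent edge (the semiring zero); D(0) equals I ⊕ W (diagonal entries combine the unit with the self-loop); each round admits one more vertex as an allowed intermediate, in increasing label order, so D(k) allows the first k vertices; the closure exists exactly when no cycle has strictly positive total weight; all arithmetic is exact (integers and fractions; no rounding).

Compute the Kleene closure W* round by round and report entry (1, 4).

D(0):
  [0, -6, -2, 3]
  [-∞, 0, -3, -11]
  [-3, -∞, 0, -∞]
  [-∞, -∞, -∞, 0]
D(1):
  [0, -6, -2, 3]
  [-∞, 0, -3, -11]
  [-3, -9, 0, 0]
  [-∞, -∞, -∞, 0]
D(2):
  [0, -6, -2, 3]
  [-∞, 0, -3, -11]
  [-3, -9, 0, 0]
  [-∞, -∞, -∞, 0]
D(3):
  [0, -6, -2, 3]
  [-6, 0, -3, -3]
  [-3, -9, 0, 0]
  [-∞, -∞, -∞, 0]
D(4):
  [0, -6, -2, 3]
  [-6, 0, -3, -3]
  [-3, -9, 0, 0]
  [-∞, -∞, -∞, 0]
Answer: W*[1][4] = 3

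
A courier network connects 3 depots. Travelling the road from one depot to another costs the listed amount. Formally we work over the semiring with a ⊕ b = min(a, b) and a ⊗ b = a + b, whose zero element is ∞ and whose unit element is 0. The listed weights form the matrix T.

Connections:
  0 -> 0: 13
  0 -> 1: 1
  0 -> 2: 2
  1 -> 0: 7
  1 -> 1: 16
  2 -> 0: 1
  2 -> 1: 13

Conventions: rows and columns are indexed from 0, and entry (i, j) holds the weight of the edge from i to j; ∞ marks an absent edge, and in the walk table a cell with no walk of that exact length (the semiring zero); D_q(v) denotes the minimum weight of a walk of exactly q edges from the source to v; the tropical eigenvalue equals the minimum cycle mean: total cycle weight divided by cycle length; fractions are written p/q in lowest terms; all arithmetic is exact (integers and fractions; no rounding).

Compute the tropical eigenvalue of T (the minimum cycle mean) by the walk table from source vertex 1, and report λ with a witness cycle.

q=0: [∞, 0, ∞]
q=1: [7, 16, ∞]
q=2: [20, 8, 9]
q=3: [10, 21, 22]
Optimal cycle mean attained by: cycle 0->2->0, total 2 + 1, length 2.
Answer: λ = 3/2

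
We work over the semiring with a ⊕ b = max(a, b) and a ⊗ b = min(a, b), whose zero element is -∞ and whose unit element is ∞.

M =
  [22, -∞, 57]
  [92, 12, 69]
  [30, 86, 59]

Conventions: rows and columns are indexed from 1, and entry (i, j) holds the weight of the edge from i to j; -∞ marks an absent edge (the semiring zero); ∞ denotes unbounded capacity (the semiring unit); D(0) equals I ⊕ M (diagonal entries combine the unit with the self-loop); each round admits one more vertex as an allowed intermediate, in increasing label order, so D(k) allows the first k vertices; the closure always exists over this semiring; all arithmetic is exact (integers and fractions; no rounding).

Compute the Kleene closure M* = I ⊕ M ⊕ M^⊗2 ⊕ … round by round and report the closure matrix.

D(0):
  [∞, -∞, 57]
  [92, ∞, 69]
  [30, 86, ∞]
D(1):
  [∞, -∞, 57]
  [92, ∞, 69]
  [30, 86, ∞]
D(2):
  [∞, -∞, 57]
  [92, ∞, 69]
  [86, 86, ∞]
D(3):
  [∞, 57, 57]
  [92, ∞, 69]
  [86, 86, ∞]
Answer: M* = [[∞, 57, 57], [92, ∞, 69], [86, 86, ∞]]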